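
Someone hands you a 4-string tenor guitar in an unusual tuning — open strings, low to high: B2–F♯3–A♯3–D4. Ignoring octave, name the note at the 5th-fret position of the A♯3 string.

Each fret is one semitone, so A♯3 + 5 = D♯.
(Equivalently spelled E♭.)

D♯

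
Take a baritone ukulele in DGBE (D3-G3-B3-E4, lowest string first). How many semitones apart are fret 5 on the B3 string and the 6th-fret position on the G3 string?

3 semitones

B3 at fret 5 → E4 (MIDI 64); G3 at fret 6 → C♯4 (MIDI 61).
64 − 61 = 3, so the two pitches are 3 semitones apart, with E4 the higher.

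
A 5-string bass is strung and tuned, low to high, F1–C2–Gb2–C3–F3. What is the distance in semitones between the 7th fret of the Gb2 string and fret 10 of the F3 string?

Gb2 at fret 7 → Db3 (MIDI 49); F3 at fret 10 → Eb4 (MIDI 63).
49 − 63 = -14, so the two pitches are 14 semitones apart, with Eb4 the higher.

14 semitones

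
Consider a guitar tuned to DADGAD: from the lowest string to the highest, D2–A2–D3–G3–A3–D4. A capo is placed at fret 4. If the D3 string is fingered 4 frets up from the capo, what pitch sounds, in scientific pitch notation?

A♯3

The capo raises the open D3 by 4 semitones to F♯3; fretting 4 more gives D3 + 4 + 4 = D3 + 8 semitones = A♯3.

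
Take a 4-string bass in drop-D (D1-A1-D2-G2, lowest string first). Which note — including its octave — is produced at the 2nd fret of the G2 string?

A2

The open G2 string plus 2 semitones: G–G#–A.
No B→C boundary is crossed, so the octave stays at 2.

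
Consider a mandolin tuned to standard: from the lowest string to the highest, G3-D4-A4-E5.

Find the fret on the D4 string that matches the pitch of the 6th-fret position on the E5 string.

20

Fret 6 on E5 is MIDI 76 + 6 = 82 (A♯5). On the D4 string (open MIDI 62), that pitch is 82 − 62 = fret 20.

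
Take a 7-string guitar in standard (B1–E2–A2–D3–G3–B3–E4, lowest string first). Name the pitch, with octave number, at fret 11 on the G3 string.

The open G3 string plus 11 semitones: G–G#–A–A#–…–E–F–F#.
The walk passes from B into C once, so the octave number goes from 3 to 4.

F♯4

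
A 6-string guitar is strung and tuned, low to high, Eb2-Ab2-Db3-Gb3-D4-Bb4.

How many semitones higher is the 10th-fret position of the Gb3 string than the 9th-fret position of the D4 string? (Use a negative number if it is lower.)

Gb3 at fret 10 → E4 (MIDI 64); D4 at fret 9 → B4 (MIDI 71).
64 − 71 = -7, so the two pitches are 7 semitones apart.

-7 semitones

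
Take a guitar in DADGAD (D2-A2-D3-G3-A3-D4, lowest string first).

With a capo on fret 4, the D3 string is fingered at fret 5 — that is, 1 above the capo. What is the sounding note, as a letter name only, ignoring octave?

The capo raises the open D3 by 4 semitones to F♯3; fretting 1 more gives D3 + 4 + 1 = D3 + 5 semitones, landing on G.

G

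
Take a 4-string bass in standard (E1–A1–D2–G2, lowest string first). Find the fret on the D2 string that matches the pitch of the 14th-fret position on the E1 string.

E1 at fret 14 is E1 + 14 semitones = F#2.
The open D2 string is 10 semitones above the open E1, so the same pitch on the D2 string lies at fret 14 − 10 = 4.

4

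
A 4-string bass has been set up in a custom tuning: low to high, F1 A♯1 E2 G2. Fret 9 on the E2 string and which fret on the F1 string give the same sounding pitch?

E2 at fret 9 is E2 + 9 semitones = C♯3.
The open F1 string is 11 semitones below the open E2, so the same pitch on the F1 string lies at fret 9 + 11 = 20.

20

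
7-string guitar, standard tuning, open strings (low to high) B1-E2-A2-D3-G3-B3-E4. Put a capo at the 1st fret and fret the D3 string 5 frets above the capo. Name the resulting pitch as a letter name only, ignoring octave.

G#

The capo raises the open D3 by 1 semitone to D#3; fretting 5 more gives D3 + 1 + 5 = D3 + 6 semitones, landing on G#.
(Also written Ab.)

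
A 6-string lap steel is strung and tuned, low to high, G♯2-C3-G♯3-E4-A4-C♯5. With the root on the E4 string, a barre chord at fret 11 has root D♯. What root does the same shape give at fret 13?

F

Moving from fret 11 to fret 13 shifts the root by 2 semitones.
D♯ up 2 semitones is F.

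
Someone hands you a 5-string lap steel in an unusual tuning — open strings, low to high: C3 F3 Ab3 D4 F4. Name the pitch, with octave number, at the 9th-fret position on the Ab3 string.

Ab3 is MIDI 56. Adding 9 gives 65, which is F4.

F4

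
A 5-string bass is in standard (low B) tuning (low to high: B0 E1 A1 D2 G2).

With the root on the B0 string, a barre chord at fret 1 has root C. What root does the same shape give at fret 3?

Moving from fret 1 to fret 3 shifts the root by 2 semitones.
C up 2 semitones is D.

D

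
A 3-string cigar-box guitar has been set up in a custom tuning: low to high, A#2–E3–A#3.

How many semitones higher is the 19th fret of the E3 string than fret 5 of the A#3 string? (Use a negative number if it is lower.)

E3 at fret 19 → B4 (MIDI 71); A#3 at fret 5 → D#4 (MIDI 63).
71 − 63 = 8, so the two pitches are 8 semitones apart.

8 semitones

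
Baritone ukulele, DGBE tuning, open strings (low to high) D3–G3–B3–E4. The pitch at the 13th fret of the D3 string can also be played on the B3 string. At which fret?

D3 at fret 13 is D3 + 13 semitones = D#4.
The open B3 string is 9 semitones above the open D3, so the same pitch on the B3 string lies at fret 13 − 9 = 4.

4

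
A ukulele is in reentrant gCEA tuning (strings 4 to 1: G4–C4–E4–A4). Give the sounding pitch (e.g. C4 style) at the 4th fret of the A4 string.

C#5

The open A4 string plus 4 semitones: A–A#–B–C–C#.
The walk passes from B into C once, so the octave number goes from 4 to 5.
(Equivalently spelled Db5.)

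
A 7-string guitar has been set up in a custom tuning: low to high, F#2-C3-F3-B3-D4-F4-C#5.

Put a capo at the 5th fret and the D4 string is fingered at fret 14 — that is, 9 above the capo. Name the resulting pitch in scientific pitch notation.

The capo raises the open D4 by 5 semitones to G4; fretting 9 more gives D4 + 5 + 9 = D4 + 14 semitones = E5.

E5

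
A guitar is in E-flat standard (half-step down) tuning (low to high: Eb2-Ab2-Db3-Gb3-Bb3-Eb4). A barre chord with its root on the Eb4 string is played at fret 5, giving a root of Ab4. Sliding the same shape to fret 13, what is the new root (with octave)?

Moving from fret 5 to fret 13 shifts the root by 8 semitones.
Ab4 up 8 semitones is E5.

E5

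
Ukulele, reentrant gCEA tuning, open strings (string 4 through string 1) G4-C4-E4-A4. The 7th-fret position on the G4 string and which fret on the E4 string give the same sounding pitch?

Fret 7 on G4 is MIDI 67 + 7 = 74 (D5). On the E4 string (open MIDI 64), that pitch is 74 − 64 = fret 10.

10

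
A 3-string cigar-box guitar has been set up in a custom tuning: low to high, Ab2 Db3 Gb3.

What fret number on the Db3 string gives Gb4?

17

Gb4 is 17 semitones above the open Db3 (Db–D–Eb–E–…–E–F–Gb), so it sits at fret 17.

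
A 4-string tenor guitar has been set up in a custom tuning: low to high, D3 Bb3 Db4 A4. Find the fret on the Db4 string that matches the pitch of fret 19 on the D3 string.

8

Fret 19 on D3 is MIDI 50 + 19 = 69 (A4). On the Db4 string (open MIDI 61), that pitch is 69 − 61 = fret 8.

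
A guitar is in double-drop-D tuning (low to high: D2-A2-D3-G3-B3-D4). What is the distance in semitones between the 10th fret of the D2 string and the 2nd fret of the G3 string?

9 semitones

D2 at fret 10 → C3 (MIDI 48); G3 at fret 2 → A3 (MIDI 57).
48 − 57 = -9, so the two pitches are 9 semitones apart, with A3 the higher.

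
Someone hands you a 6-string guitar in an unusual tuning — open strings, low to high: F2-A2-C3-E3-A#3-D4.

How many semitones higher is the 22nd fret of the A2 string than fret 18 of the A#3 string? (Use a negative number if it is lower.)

A2 at fret 22 → G4 (MIDI 67); A#3 at fret 18 → E5 (MIDI 76).
67 − 76 = -9, so the two pitches are 9 semitones apart.

-9 semitones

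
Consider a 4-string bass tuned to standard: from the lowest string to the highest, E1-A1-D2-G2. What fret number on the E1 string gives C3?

20

C3 is 20 semitones above the open E1 (E–F–F#–G–…–A#–B–C), so it sits at fret 20.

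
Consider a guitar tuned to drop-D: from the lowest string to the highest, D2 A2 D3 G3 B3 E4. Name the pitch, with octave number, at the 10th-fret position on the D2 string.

C3

Each fret is one semitone, so D2 + 10 = C3.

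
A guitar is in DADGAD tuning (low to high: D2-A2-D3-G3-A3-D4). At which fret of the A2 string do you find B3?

B3 is 14 semitones above the open A2 (A–A#–B–C–…–A–A#–B), so it sits at fret 14.

14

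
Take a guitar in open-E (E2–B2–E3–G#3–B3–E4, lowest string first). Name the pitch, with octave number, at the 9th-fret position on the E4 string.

C#5

E4 is MIDI 64. Adding 9 gives 73, which is C#5.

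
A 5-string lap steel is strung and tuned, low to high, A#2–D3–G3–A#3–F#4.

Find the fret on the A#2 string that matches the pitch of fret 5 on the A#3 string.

17

A#3 at fret 5 is A#3 + 5 semitones = D#4.
The open A#2 string is 12 semitones below the open A#3, so the same pitch on the A#2 string lies at fret 5 + 12 = 17.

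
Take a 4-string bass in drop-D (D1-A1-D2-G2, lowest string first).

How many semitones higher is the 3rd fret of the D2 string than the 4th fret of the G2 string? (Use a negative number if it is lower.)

D2 at fret 3 → F2 (MIDI 41); G2 at fret 4 → B2 (MIDI 47).
41 − 47 = -6, so the two pitches are 6 semitones apart.

-6 semitones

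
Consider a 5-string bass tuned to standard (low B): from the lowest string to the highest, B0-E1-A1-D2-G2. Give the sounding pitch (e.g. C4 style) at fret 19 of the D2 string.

A3

Each fret is one semitone, so D2 + 19 = A3.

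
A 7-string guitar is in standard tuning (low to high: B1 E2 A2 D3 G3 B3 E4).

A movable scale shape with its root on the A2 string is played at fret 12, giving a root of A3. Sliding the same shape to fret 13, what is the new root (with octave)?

Moving from fret 12 to fret 13 shifts the root by 1 semitone.
A3 up 1 semitone is A#3.

A#3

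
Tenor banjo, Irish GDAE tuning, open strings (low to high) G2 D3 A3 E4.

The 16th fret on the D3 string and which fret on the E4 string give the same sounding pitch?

D3 at fret 16 is D3 + 16 semitones = F#4.
The open E4 string is 14 semitones above the open D3, so the same pitch on the E4 string lies at fret 16 − 14 = 2.

2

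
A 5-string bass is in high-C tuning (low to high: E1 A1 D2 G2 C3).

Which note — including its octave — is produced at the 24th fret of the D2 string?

D4

Each fret is one semitone, so D2 + 24 = D4.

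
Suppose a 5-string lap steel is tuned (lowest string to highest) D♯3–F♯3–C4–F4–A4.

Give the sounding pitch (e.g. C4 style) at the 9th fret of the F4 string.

D5

Each fret is one semitone, so F4 + 9 = D5.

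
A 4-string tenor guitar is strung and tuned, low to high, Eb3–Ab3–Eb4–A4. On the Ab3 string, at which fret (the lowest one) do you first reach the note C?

4

From Ab3, count semitones up the chromatic scale until reaching C: Ab–A–Bb–B–C — 4 steps.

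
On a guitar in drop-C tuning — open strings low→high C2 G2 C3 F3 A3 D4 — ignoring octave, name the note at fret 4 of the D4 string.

D4 is MIDI 62. Adding 4 gives 66; 66 mod 12 = 6, i.e. F#.

F#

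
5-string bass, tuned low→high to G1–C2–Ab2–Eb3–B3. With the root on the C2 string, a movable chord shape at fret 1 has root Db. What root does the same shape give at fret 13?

Moving from fret 1 to fret 13 shifts the root by 12 semitones.
Db up 12 semitones is Db.

Db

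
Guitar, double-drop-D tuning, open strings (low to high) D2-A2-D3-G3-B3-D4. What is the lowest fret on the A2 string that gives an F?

8

From A2, count semitones up the chromatic scale until reaching F: A–A#–B–C–C#–D–D#–E–F — 8 steps.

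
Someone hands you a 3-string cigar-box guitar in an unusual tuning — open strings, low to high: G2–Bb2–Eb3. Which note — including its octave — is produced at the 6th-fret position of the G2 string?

Each fret is one semitone, so G2 + 6 = Db3.

Db3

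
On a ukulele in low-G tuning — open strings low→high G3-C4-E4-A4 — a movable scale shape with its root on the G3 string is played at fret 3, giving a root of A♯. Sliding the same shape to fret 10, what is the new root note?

Moving from fret 3 to fret 10 shifts the root by 7 semitones.
A♯ up 7 semitones is F.

F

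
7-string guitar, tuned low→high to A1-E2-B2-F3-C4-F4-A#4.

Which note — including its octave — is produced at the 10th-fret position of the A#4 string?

G#5

The open A#4 string plus 10 semitones: A#–B–C–C#–…–F#–G–G#.
The walk passes from B into C once, so the octave number goes from 4 to 5.
(Equivalently spelled Ab5.)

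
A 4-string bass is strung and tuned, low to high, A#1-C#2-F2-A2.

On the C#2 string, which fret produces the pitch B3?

B3 is 22 semitones above the open C#2 (C#–D–D#–E–…–A–A#–B), so it sits at fret 22.

22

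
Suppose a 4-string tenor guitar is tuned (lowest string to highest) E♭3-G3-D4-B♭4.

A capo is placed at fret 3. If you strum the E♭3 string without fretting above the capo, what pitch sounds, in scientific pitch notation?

The capo raises the open E♭3 by 3 semitones to G♭3; fretting 0 more gives E♭3 + 3 + 0 = E♭3 + 3 semitones = G♭3.
(Also written F♯.)

G♭3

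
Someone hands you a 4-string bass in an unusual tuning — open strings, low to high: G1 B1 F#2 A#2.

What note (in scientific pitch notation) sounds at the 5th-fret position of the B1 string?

B1 is MIDI 35. Adding 5 gives 40, which is E2.

E2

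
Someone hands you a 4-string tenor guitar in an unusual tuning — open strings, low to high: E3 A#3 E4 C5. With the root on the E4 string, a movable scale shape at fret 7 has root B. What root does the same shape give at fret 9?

C#

Moving from fret 7 to fret 9 shifts the root by 2 semitones.
B up 2 semitones is C#.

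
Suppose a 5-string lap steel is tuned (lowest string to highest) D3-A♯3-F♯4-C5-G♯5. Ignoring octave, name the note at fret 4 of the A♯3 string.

A♯3 is MIDI 58. Adding 4 gives 62; 62 mod 12 = 2, i.e. D.

D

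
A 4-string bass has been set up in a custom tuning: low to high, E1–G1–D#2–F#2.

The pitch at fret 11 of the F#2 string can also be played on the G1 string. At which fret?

22

F#2 at fret 11 is F#2 + 11 semitones = F3.
The open G1 string is 11 semitones below the open F#2, so the same pitch on the G1 string lies at fret 11 + 11 = 22.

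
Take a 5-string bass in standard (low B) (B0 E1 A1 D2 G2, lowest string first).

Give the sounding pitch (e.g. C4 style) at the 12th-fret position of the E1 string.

E2

E1 is MIDI 28. Adding 12 gives 40, which is E2.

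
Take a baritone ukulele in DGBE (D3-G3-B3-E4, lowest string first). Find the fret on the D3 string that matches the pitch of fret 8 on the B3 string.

Fret 8 on B3 is MIDI 59 + 8 = 67 (G4). On the D3 string (open MIDI 50), that pitch is 67 − 50 = fret 17.

17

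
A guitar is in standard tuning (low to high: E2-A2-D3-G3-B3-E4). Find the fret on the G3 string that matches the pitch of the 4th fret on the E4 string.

13

E4 at fret 4 is E4 + 4 semitones = G♯4.
The open G3 string is 9 semitones below the open E4, so the same pitch on the G3 string lies at fret 4 + 9 = 13.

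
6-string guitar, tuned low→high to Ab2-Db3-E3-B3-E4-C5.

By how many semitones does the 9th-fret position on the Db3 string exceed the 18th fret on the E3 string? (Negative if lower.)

Db3 at fret 9 → Bb3 (MIDI 58); E3 at fret 18 → Bb4 (MIDI 70).
58 − 70 = -12, so the two pitches are 12 semitones apart.

-12 semitones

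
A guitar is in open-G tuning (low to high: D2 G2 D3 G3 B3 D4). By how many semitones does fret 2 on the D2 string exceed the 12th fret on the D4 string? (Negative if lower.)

D2 at fret 2 → E2 (MIDI 40); D4 at fret 12 → D5 (MIDI 74).
40 − 74 = -34, so the two pitches are 34 semitones apart.

-34 semitones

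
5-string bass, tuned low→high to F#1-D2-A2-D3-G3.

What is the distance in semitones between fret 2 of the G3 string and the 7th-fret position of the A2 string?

5 semitones

G3 at fret 2 → A3 (MIDI 57); A2 at fret 7 → E3 (MIDI 52).
57 − 52 = 5, so the two pitches are 5 semitones apart, with A3 the higher.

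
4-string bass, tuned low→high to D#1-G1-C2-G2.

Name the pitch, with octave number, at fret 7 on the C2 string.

C2 is MIDI 36. Adding 7 gives 43, which is G2.

G2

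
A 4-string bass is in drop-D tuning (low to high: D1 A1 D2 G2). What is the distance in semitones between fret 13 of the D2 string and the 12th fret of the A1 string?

D2 at fret 13 → D#3 (MIDI 51); A1 at fret 12 → A2 (MIDI 45).
51 − 45 = 6, so the two pitches are 6 semitones apart, with D#3 the higher.

6 semitones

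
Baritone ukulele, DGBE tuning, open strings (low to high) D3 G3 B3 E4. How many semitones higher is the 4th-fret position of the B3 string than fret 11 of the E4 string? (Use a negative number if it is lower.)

-12 semitones

B3 at fret 4 → D#4 (MIDI 63); E4 at fret 11 → D#5 (MIDI 75).
63 − 75 = -12, so the two pitches are 12 semitones apart.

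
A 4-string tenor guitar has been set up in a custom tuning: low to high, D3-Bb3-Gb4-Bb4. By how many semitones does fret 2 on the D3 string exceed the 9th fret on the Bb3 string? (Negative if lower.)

D3 at fret 2 → E3 (MIDI 52); Bb3 at fret 9 → G4 (MIDI 67).
52 − 67 = -15, so the two pitches are 15 semitones apart.

-15 semitones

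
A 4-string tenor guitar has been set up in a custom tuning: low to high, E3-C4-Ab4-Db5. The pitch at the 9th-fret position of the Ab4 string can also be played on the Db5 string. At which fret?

Fret 9 on Ab4 is MIDI 68 + 9 = 77 (F5). On the Db5 string (open MIDI 73), that pitch is 77 − 73 = fret 4.

4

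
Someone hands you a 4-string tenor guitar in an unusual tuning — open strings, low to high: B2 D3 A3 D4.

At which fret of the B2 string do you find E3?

5

E3 is 5 semitones above the open B2 (B–C–Db–D–Eb–E), so it sits at fret 5.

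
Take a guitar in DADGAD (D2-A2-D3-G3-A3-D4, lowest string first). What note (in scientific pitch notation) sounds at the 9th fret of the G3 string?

E4

Each fret is one semitone, so G3 + 9 = E4.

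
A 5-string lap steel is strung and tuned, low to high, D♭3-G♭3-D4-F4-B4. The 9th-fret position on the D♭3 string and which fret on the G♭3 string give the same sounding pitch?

D♭3 at fret 9 is D♭3 + 9 semitones = B♭3.
The open G♭3 string is 5 semitones above the open D♭3, so the same pitch on the G♭3 string lies at fret 9 − 5 = 4.

4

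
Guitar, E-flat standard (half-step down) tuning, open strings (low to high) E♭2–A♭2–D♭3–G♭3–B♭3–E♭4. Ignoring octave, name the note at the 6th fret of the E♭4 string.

A

E♭4 is MIDI 63. Adding 6 gives 69; 69 mod 12 = 9, i.e. A.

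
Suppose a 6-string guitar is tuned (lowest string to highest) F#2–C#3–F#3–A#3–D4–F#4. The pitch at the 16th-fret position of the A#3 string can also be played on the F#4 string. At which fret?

A#3 at fret 16 is A#3 + 16 semitones = D5.
The open F#4 string is 8 semitones above the open A#3, so the same pitch on the F#4 string lies at fret 16 − 8 = 8.

8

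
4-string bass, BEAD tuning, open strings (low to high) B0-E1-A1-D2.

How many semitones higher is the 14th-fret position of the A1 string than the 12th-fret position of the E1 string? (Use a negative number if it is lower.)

7 semitones

A1 at fret 14 → B2 (MIDI 47); E1 at fret 12 → E2 (MIDI 40).
47 − 40 = 7, so the two pitches are 7 semitones apart.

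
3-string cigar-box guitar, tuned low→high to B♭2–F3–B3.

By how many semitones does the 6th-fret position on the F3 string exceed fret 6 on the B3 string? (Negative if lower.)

-6 semitones

F3 at fret 6 → B3 (MIDI 59); B3 at fret 6 → F4 (MIDI 65).
59 − 65 = -6, so the two pitches are 6 semitones apart.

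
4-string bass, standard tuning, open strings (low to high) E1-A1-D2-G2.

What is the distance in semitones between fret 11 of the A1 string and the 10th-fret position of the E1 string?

6 semitones

A1 at fret 11 → G♯2 (MIDI 44); E1 at fret 10 → D2 (MIDI 38).
44 − 38 = 6, so the two pitches are 6 semitones apart, with G♯2 the higher.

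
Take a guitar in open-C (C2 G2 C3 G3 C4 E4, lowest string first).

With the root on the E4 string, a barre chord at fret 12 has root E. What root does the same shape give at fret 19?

B

Moving from fret 12 to fret 19 shifts the root by 7 semitones.
E up 7 semitones is B.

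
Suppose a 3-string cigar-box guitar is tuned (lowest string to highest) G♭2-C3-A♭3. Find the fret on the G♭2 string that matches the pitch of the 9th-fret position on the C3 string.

C3 at fret 9 is C3 + 9 semitones = A3.
The open G♭2 string is 6 semitones below the open C3, so the same pitch on the G♭2 string lies at fret 9 + 6 = 15.

15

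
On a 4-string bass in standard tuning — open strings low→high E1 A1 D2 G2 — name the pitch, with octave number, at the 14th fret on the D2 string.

D2 is MIDI 38. Adding 14 gives 52, which is E3.

E3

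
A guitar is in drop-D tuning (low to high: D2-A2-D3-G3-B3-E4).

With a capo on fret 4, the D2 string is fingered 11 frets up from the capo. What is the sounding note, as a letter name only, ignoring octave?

F

The capo raises the open D2 by 4 semitones to F#2; fretting 11 more gives D2 + 4 + 11 = D2 + 15 semitones, landing on F.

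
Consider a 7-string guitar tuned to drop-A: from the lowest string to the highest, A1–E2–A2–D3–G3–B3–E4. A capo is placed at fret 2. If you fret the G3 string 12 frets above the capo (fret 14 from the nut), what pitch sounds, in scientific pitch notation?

A4

The capo raises the open G3 by 2 semitones to A3; fretting 12 more gives G3 + 2 + 12 = G3 + 14 semitones = A4.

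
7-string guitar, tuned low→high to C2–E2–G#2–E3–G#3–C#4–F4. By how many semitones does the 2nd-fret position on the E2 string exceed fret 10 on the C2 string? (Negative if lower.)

-4 semitones

E2 at fret 2 → F#2 (MIDI 42); C2 at fret 10 → A#2 (MIDI 46).
42 − 46 = -4, so the two pitches are 4 semitones apart.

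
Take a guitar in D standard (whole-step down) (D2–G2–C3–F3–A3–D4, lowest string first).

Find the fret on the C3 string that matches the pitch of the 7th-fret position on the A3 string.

Fret 7 on A3 is MIDI 57 + 7 = 64 (E4). On the C3 string (open MIDI 48), that pitch is 64 − 48 = fret 16.

16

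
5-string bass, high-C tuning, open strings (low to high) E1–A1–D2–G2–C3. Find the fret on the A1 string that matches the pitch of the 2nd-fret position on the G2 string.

12

Fret 2 on G2 is MIDI 43 + 2 = 45 (A2). On the A1 string (open MIDI 33), that pitch is 45 − 33 = fret 12.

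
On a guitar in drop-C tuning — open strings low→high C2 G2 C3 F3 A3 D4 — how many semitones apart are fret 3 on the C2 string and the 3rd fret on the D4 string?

C2 at fret 3 → D#2 (MIDI 39); D4 at fret 3 → F4 (MIDI 65).
39 − 65 = -26, so the two pitches are 26 semitones apart, with F4 the higher.

26 semitones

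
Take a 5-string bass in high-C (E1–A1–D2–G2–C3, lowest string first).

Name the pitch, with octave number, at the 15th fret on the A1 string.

A1 is MIDI 33. Adding 15 gives 48, which is C3.

C3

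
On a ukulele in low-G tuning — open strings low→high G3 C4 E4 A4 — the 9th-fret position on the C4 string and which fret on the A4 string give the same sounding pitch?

Fret 9 on C4 is MIDI 60 + 9 = 69 (A4). On the A4 string (open MIDI 69), that pitch is 69 − 69 = fret 0.

0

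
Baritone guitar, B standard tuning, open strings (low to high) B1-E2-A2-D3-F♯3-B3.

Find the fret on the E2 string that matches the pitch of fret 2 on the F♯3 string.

16

Fret 2 on F♯3 is MIDI 54 + 2 = 56 (G♯3). On the E2 string (open MIDI 40), that pitch is 56 − 40 = fret 16.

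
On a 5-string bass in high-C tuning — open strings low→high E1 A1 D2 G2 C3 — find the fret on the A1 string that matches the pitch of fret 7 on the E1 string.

2

Fret 7 on E1 is MIDI 28 + 7 = 35 (B1). On the A1 string (open MIDI 33), that pitch is 35 − 33 = fret 2.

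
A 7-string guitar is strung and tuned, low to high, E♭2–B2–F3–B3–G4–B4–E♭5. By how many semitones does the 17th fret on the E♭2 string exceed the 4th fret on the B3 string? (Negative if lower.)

-7 semitones

E♭2 at fret 17 → A♭3 (MIDI 56); B3 at fret 4 → E♭4 (MIDI 63).
56 − 63 = -7, so the two pitches are 7 semitones apart.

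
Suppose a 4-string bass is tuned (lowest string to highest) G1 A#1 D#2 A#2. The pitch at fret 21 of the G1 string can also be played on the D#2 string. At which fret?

Fret 21 on G1 is MIDI 31 + 21 = 52 (E3). On the D#2 string (open MIDI 39), that pitch is 52 − 39 = fret 13.

13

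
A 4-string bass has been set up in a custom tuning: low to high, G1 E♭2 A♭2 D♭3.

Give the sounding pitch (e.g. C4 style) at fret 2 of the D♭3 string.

Each fret is one semitone, so D♭3 + 2 = E♭3.

E♭3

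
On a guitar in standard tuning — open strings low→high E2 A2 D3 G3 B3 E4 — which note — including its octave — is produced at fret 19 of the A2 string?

The open A2 string plus 19 semitones: A–A#–B–C–…–D–D#–E.
The walk passes from B into C 2 times, so the octave number goes from 2 to 4.

E4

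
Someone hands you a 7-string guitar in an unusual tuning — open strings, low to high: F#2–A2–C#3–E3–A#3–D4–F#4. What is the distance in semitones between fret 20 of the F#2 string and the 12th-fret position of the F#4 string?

F#2 at fret 20 → D4 (MIDI 62); F#4 at fret 12 → F#5 (MIDI 78).
62 − 78 = -16, so the two pitches are 16 semitones apart, with F#5 the higher.

16 semitones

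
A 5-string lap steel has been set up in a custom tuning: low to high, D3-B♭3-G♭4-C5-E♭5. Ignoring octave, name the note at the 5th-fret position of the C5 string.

F

The open C5 string plus 5 semitones: C–Db–D–Eb–E–F.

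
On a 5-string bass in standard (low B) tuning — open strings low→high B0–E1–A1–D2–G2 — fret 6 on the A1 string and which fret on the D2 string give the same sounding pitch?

Fret 6 on A1 is MIDI 33 + 6 = 39 (D♯2). On the D2 string (open MIDI 38), that pitch is 39 − 38 = fret 1.

1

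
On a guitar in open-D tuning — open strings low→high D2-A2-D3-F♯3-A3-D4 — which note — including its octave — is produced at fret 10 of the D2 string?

C3

D2 is MIDI 38. Adding 10 gives 48, which is C3.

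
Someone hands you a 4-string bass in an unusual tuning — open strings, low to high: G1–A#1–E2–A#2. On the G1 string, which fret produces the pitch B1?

4

B1 is 4 semitones above the open G1 (G–G#–A–A#–B), so it sits at fret 4.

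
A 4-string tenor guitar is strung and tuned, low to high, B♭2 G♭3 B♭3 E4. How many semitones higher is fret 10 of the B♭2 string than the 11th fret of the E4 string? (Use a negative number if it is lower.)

B♭2 at fret 10 → A♭3 (MIDI 56); E4 at fret 11 → E♭5 (MIDI 75).
56 − 75 = -19, so the two pitches are 19 semitones apart.

-19 semitones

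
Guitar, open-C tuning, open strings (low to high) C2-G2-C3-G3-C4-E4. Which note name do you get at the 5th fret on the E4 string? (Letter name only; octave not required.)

Each fret is one semitone, so E4 + 5 = A.

A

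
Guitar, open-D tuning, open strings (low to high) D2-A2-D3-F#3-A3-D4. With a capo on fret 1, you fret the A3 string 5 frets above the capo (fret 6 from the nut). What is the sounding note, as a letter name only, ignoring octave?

D#

The capo raises the open A3 by 1 semitone to A#3; fretting 5 more gives A3 + 1 + 5 = A3 + 6 semitones, landing on D#.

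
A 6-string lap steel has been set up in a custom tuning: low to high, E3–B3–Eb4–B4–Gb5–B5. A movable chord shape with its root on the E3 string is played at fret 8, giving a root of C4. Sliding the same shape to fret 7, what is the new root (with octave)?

Moving from fret 8 to fret 7 shifts the root by -1 semitone.
C4 down 1 semitone is B3.

B3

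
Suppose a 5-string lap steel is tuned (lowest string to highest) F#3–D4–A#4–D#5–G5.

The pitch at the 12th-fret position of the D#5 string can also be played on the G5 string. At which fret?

8

D#5 at fret 12 is D#5 + 12 semitones = D#6.
The open G5 string is 4 semitones above the open D#5, so the same pitch on the G5 string lies at fret 12 − 4 = 8.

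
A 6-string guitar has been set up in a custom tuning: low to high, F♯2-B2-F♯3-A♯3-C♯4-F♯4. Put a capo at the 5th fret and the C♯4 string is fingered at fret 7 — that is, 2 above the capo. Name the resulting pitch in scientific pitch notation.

The capo raises the open C♯4 by 5 semitones to F♯4; fretting 2 more gives C♯4 + 5 + 2 = C♯4 + 7 semitones = G♯4.

G♯4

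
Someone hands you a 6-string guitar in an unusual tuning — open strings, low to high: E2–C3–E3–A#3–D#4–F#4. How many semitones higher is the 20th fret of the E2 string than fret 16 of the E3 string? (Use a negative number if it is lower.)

-8 semitones

E2 at fret 20 → C4 (MIDI 60); E3 at fret 16 → G#4 (MIDI 68).
60 − 68 = -8, so the two pitches are 8 semitones apart.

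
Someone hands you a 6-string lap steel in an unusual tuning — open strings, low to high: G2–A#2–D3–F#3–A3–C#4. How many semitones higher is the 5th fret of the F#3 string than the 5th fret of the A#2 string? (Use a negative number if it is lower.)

F#3 at fret 5 → B3 (MIDI 59); A#2 at fret 5 → D#3 (MIDI 51).
59 − 51 = 8, so the two pitches are 8 semitones apart.

8 semitones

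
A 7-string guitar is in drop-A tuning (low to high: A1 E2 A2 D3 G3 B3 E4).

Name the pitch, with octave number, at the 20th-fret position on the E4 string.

C6

The open E4 string plus 20 semitones: E–F–F#–G–…–A#–B–C.
The walk passes from B into C 2 times, so the octave number goes from 4 to 6.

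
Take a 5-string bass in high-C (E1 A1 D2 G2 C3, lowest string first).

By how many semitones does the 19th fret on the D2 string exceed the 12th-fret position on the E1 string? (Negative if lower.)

D2 at fret 19 → A3 (MIDI 57); E1 at fret 12 → E2 (MIDI 40).
57 − 40 = 17, so the two pitches are 17 semitones apart.

17 semitones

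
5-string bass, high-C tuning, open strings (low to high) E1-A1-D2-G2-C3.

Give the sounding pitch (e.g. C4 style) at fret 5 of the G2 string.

G2 is MIDI 43. Adding 5 gives 48, which is C3.

C3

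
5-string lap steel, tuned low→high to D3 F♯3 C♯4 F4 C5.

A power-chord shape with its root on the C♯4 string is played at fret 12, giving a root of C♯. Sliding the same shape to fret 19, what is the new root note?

Moving from fret 12 to fret 19 shifts the root by 7 semitones.
C♯ up 7 semitones is G♯.

G♯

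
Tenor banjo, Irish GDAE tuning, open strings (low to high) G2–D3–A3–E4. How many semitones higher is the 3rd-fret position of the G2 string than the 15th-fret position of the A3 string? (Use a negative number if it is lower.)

-26 semitones

G2 at fret 3 → A♯2 (MIDI 46); A3 at fret 15 → C5 (MIDI 72).
46 − 72 = -26, so the two pitches are 26 semitones apart.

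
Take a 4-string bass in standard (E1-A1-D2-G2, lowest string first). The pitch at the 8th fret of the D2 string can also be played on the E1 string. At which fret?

Fret 8 on D2 is MIDI 38 + 8 = 46 (A#2). On the E1 string (open MIDI 28), that pitch is 46 − 28 = fret 18.

18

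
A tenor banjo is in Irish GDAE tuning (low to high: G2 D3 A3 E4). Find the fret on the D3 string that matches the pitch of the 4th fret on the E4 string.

E4 at fret 4 is E4 + 4 semitones = G#4.
The open D3 string is 14 semitones below the open E4, so the same pitch on the D3 string lies at fret 4 + 14 = 18.

18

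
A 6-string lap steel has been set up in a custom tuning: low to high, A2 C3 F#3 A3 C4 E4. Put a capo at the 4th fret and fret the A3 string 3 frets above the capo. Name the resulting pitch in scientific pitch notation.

The capo raises the open A3 by 4 semitones to C#4; fretting 3 more gives A3 + 4 + 3 = A3 + 7 semitones = E4.

E4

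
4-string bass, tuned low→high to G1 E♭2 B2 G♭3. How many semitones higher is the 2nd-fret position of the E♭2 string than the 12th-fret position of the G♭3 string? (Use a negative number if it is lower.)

E♭2 at fret 2 → F2 (MIDI 41); G♭3 at fret 12 → G♭4 (MIDI 66).
41 − 66 = -25, so the two pitches are 25 semitones apart.

-25 semitones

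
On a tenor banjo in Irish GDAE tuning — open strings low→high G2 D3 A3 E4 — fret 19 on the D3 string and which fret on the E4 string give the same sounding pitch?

5

D3 at fret 19 is D3 + 19 semitones = A4.
The open E4 string is 14 semitones above the open D3, so the same pitch on the E4 string lies at fret 19 − 14 = 5.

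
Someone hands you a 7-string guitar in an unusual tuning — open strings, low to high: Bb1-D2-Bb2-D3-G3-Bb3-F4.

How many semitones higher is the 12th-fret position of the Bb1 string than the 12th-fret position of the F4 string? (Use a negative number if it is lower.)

Bb1 at fret 12 → Bb2 (MIDI 46); F4 at fret 12 → F5 (MIDI 77).
46 − 77 = -31, so the two pitches are 31 semitones apart.

-31 semitones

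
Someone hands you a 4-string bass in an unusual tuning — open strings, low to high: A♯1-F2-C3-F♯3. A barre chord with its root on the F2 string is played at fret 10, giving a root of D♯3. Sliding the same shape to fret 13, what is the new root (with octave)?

Moving from fret 10 to fret 13 shifts the root by 3 semitones.
D♯3 up 3 semitones is F♯3.

F♯3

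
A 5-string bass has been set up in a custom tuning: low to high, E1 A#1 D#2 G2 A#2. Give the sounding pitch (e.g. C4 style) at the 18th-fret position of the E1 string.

A#2

The open E1 string plus 18 semitones: E–F–F#–G–…–G#–A–A#.
The walk passes from B into C once, so the octave number goes from 1 to 2.
(Equivalently spelled Bb2.)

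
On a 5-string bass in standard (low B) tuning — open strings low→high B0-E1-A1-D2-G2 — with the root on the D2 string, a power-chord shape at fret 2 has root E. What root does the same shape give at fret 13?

Moving from fret 2 to fret 13 shifts the root by 11 semitones.
E up 11 semitones is D#.

D#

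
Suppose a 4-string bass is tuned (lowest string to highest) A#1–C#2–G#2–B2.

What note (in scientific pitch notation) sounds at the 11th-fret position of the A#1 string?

A2

A#1 is MIDI 34. Adding 11 gives 45, which is A2.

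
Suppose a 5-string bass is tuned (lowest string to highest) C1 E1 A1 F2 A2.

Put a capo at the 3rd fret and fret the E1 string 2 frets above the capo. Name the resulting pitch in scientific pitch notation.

The capo raises the open E1 by 3 semitones to G1; fretting 2 more gives E1 + 3 + 2 = E1 + 5 semitones = A1.

A1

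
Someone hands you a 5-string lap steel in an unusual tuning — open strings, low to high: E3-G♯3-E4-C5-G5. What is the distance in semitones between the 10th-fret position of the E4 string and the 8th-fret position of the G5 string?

13 semitones

E4 at fret 10 → D5 (MIDI 74); G5 at fret 8 → D♯6 (MIDI 87).
74 − 87 = -13, so the two pitches are 13 semitones apart, with D♯6 the higher.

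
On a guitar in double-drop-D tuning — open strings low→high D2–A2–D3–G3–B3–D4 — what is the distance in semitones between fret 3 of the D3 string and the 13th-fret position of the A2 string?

D3 at fret 3 → F3 (MIDI 53); A2 at fret 13 → A#3 (MIDI 58).
53 − 58 = -5, so the two pitches are 5 semitones apart, with A#3 the higher.

5 semitones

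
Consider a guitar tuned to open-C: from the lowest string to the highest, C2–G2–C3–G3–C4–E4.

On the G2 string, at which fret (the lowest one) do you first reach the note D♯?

8

From G2, count semitones up the chromatic scale until reaching D♯: G–G#–A–A#–B–C–C#–D–D# — 8 steps.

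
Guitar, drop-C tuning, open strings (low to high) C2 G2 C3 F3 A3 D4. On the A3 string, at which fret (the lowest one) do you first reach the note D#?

6

From A3, count semitones up the chromatic scale until reaching D#: A–A#–B–C–C#–D–D# — 6 steps.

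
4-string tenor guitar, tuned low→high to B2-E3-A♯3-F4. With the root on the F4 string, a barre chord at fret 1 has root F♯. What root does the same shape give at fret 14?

Moving from fret 1 to fret 14 shifts the root by 13 semitones.
F♯ up 13 semitones is G.

G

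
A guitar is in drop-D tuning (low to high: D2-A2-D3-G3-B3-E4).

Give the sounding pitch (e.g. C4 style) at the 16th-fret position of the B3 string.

The open B3 string plus 16 semitones: B–C–C#–D–…–C#–D–D#.
The walk passes from B into C 2 times, so the octave number goes from 3 to 5.

D#5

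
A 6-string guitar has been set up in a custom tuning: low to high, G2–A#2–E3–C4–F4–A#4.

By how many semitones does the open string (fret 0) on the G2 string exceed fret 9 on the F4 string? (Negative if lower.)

G2 at fret 0 → G2 (MIDI 43); F4 at fret 9 → D5 (MIDI 74).
43 − 74 = -31, so the two pitches are 31 semitones apart.

-31 semitones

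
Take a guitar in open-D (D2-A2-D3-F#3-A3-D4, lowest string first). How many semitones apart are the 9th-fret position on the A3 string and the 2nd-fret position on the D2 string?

A3 at fret 9 → F#4 (MIDI 66); D2 at fret 2 → E2 (MIDI 40).
66 − 40 = 26, so the two pitches are 26 semitones apart, with F#4 the higher.

26 semitones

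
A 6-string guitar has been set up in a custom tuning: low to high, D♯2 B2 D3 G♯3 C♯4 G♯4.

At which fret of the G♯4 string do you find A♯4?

2

A♯4 is 2 semitones above the open G♯4 (G#–A–A#), so it sits at fret 2.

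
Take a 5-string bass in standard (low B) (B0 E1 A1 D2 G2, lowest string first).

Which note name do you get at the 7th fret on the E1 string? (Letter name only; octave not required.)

B

The open E1 string plus 7 semitones: E–F–F#–G–G#–A–A#–B.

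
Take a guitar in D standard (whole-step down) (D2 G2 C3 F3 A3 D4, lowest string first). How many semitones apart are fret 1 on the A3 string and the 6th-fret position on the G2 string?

9 semitones

A3 at fret 1 → A♯3 (MIDI 58); G2 at fret 6 → C♯3 (MIDI 49).
58 − 49 = 9, so the two pitches are 9 semitones apart, with A♯3 the higher.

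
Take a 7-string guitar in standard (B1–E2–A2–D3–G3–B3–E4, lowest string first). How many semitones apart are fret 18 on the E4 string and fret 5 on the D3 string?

27 semitones

E4 at fret 18 → A♯5 (MIDI 82); D3 at fret 5 → G3 (MIDI 55).
82 − 55 = 27, so the two pitches are 27 semitones apart, with A♯5 the higher.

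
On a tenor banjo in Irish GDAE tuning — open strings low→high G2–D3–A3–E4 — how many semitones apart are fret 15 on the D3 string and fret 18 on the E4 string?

17 semitones

D3 at fret 15 → F4 (MIDI 65); E4 at fret 18 → A♯5 (MIDI 82).
65 − 82 = -17, so the two pitches are 17 semitones apart, with A♯5 the higher.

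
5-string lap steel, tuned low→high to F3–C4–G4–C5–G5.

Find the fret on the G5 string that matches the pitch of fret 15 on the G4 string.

G4 at fret 15 is G4 + 15 semitones = Bb5.
The open G5 string is 12 semitones above the open G4, so the same pitch on the G5 string lies at fret 15 − 12 = 3.

3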